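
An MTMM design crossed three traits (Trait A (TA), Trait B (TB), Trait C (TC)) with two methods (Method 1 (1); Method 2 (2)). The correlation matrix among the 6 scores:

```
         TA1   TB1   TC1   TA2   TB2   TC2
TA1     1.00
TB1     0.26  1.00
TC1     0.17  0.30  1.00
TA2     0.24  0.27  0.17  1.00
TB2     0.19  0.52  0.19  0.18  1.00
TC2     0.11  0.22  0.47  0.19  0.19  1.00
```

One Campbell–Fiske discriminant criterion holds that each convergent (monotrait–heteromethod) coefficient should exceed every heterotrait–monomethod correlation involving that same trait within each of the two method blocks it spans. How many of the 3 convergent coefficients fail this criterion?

1

Convergent coefficients and their comparison sets:
TA (methods 1·2): 0.24 vs {0.26, 0.18, 0.17, 0.19} → fail.
TB (methods 1·2): 0.52 vs {0.26, 0.18, 0.30, 0.19} → pass.
TC (methods 1·2): 0.47 vs {0.17, 0.19, 0.30, 0.19} → pass.
1 of 3 fail.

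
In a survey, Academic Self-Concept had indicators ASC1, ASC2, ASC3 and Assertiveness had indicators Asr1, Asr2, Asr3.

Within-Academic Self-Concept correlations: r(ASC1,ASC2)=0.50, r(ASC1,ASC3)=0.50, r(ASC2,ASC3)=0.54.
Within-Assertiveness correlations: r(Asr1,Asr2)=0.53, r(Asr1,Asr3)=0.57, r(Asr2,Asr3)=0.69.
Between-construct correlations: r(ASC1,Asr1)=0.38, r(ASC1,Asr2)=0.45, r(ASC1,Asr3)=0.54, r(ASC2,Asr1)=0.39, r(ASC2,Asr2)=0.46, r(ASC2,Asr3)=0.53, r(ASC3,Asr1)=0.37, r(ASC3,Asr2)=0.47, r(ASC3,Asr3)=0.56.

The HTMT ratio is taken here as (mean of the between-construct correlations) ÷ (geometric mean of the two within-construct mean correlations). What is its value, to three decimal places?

Between-construct mean = 4.15/9 = 0.4611.
Mean within-ASC = 1.54/3 = 0.5133; mean within-Asr = 1.79/3 = 0.5967.
Geometric mean = √(0.5133 × 0.5967) = 0.5534.
HTMT = 0.4611 / 0.5534 = 0.833.

0.833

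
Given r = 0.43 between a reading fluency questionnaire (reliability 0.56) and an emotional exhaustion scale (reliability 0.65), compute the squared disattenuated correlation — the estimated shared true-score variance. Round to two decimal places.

0.51

Disattenuated r = 0.43 / √(0.56 × 0.65) = 0.43 / 0.6033 = 0.7127.
Shared true-score variance = 0.7127² = 0.5079 ≈ 0.51.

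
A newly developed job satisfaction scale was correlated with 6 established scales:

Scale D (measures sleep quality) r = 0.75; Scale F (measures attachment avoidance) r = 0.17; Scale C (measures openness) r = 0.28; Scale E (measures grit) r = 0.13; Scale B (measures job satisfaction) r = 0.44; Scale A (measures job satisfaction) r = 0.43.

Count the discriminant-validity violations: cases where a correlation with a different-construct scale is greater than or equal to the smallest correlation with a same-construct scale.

Convergent (same construct = job satisfaction): Scale B, Scale A.
Smallest convergent = 0.43. Discriminant values: 0.75, 0.17, 0.28, 0.13; count ≥ 0.43 → 1.

1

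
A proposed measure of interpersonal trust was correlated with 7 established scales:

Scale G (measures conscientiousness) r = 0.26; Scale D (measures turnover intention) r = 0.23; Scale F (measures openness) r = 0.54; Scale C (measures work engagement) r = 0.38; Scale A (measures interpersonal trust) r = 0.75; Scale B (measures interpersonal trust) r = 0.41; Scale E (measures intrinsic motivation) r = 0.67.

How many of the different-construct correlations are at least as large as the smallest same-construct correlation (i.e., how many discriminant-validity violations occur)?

2

Convergent (same construct = interpersonal trust): Scale A, Scale B.
Smallest convergent = 0.41. Discriminant values: 0.26, 0.23, 0.54, 0.38, 0.67; count ≥ 0.41 → 2.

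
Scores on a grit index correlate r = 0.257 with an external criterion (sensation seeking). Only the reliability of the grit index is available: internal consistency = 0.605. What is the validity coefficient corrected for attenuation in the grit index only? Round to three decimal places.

0.330

Single correction: r_c = r_obs / √r_xx = 0.257 / √0.605 = 0.257 / 0.7778 ≈ 0.330.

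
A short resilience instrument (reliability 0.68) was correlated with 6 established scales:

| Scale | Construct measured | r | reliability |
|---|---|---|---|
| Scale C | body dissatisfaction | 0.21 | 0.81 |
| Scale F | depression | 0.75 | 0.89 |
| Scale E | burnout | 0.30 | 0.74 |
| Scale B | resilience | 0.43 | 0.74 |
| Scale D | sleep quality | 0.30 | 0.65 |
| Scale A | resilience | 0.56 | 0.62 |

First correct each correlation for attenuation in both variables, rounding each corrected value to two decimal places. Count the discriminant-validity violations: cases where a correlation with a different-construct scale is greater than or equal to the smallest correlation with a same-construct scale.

Disattenuated r (r / √(r_scale · r_new)):
  Scale C (disc): 0.21 / √(0.81·0.68) = 0.28
  Scale F (disc): 0.75 / √(0.89·0.68) = 0.96
  Scale E (disc): 0.30 / √(0.74·0.68) = 0.42
  Scale B (conv): 0.43 / √(0.74·0.68) = 0.61
  Scale D (disc): 0.30 / √(0.65·0.68) = 0.45
  Scale A (conv): 0.56 / √(0.62·0.68) = 0.86
Smallest convergent = 0.61. Discriminant values: 0.28, 0.96, 0.42, 0.45; count ≥ 0.61 → 1.

1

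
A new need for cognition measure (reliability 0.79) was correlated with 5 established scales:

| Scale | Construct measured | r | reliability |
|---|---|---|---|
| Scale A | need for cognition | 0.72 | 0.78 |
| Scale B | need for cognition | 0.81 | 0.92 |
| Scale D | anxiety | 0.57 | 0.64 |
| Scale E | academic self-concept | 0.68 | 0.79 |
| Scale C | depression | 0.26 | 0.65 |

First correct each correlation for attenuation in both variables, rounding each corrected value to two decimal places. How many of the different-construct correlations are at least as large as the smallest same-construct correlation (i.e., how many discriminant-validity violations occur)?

Disattenuated r (r / √(r_scale · r_new)):
  Scale A (conv): 0.72 / √(0.78·0.79) = 0.92
  Scale B (conv): 0.81 / √(0.92·0.79) = 0.95
  Scale D (disc): 0.57 / √(0.64·0.79) = 0.80
  Scale E (disc): 0.68 / √(0.79·0.79) = 0.86
  Scale C (disc): 0.26 / √(0.65·0.79) = 0.36
Smallest convergent = 0.92. Discriminant values: 0.80, 0.86, 0.36; count ≥ 0.92 → 0.

0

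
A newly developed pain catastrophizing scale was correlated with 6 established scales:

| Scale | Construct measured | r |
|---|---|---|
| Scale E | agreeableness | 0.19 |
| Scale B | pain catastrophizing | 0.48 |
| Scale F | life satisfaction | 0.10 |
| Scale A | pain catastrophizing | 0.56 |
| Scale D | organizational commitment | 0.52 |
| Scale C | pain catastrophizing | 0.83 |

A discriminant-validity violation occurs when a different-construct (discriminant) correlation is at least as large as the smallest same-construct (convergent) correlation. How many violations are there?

1

Convergent (same construct = pain catastrophizing): Scale B, Scale A, Scale C.
Smallest convergent = 0.48. Discriminant values: 0.19, 0.10, 0.52; count ≥ 0.48 → 1.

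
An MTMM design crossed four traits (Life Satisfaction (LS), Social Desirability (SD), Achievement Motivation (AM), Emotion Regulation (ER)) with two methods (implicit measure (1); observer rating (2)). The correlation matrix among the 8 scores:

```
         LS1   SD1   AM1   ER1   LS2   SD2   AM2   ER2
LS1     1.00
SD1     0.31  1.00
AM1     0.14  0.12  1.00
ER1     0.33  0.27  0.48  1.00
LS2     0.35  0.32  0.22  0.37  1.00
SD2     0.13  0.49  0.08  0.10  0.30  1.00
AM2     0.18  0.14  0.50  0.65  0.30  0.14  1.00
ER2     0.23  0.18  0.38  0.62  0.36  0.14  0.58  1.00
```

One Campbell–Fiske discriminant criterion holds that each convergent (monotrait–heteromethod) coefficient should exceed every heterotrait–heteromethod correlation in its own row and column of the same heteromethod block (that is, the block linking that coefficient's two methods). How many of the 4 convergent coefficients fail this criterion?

Checking each validity diagonal entry against its comparison values:
LS (methods 1·2): 0.35 vs {0.13, 0.32, 0.18, 0.22, 0.23, 0.37} → fail.
SD (methods 1·2): 0.49 vs {0.32, 0.13, 0.14, 0.08, 0.18, 0.10} → pass.
AM (methods 1·2): 0.50 vs {0.22, 0.18, 0.08, 0.14, 0.38, 0.65} → fail.
ER (methods 1·2): 0.62 vs {0.37, 0.23, 0.10, 0.18, 0.65, 0.38} → fail.
3 of 4 fail.

3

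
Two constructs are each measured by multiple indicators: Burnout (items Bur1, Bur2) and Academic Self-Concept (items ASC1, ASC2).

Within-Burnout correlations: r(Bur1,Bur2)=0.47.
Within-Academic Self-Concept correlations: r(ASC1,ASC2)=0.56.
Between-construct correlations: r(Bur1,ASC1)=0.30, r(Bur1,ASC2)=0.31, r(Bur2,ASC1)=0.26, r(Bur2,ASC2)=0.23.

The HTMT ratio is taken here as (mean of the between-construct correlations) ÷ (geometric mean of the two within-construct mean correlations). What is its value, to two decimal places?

Mean heterotrait r = 1.10/4 = 0.2750.
Mean within-Bur = 0.47/1 = 0.4700; mean within-ASC = 0.56/1 = 0.5600.
Geometric mean = √(0.4700 × 0.5600) = 0.5130.
HTMT = 0.2750 / 0.5130 = 0.54.

0.54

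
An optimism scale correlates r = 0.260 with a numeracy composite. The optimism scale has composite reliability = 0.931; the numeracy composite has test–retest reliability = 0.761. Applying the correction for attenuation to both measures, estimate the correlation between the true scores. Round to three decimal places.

r_true = r_obs / √(r_xx · r_yy) = 0.260 / √(0.931 × 0.761) = 0.260 / √0.708491 = 0.260 / 0.8417 ≈ 0.309.

0.309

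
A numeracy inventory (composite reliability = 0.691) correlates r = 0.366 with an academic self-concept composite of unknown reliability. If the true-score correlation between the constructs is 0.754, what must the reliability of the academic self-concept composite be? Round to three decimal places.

0.341

r_true = r_obs / √(r_xx · r_yy) ⇒ 0.754 = 0.366 / √(0.691 · r_yy).
√(0.691 · r_yy) = 0.366 / 0.754 = 0.4854; 0.691 · r_yy = 0.2356; r_yy = 0.2356 / 0.691 ≈ 0.341.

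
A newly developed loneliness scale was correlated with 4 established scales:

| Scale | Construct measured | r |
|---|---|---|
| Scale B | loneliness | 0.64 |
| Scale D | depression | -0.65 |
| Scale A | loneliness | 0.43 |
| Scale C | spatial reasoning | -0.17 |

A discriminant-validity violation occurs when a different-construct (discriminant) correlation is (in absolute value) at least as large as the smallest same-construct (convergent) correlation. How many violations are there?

1

Convergent (same construct = loneliness): Scale B, Scale A.
Smallest convergent = 0.43. Discriminant |r|: 0.65, 0.17; count ≥ 0.43 → 1.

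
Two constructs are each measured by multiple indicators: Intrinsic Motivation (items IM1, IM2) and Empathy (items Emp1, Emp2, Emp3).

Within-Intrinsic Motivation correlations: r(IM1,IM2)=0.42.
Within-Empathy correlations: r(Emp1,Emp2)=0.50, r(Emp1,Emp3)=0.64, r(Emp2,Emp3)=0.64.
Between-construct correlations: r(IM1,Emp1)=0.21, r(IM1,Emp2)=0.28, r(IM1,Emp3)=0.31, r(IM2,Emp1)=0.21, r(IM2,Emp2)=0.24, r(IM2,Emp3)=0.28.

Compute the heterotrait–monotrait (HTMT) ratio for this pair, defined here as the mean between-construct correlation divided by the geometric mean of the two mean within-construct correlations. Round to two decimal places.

Mean between = 1.53/6 = 0.2550.
Mean within-IM = 0.42/1 = 0.4200; mean within-Emp = 1.78/3 = 0.5933.
Geometric mean = √(0.4200 × 0.5933) = 0.4992.
HTMT = 0.2550 / 0.4992 = 0.51.

0.51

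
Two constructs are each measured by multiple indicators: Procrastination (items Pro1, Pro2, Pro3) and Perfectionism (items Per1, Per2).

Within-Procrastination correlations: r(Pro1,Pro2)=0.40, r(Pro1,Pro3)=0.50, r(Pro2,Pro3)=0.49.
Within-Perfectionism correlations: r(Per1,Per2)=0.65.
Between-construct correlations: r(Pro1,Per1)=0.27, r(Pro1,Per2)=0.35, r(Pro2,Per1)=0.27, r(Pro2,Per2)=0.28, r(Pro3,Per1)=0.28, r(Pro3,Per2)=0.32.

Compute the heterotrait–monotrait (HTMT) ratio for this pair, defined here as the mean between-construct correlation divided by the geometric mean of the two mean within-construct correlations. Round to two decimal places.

Mean heterotrait r = 1.77/6 = 0.2950.
Mean within-Pro = 1.39/3 = 0.4633; mean within-Per = 0.65/1 = 0.6500.
Geometric mean = √(0.4633 × 0.6500) = 0.5488.
HTMT = 0.2950 / 0.5488 = 0.54.

0.54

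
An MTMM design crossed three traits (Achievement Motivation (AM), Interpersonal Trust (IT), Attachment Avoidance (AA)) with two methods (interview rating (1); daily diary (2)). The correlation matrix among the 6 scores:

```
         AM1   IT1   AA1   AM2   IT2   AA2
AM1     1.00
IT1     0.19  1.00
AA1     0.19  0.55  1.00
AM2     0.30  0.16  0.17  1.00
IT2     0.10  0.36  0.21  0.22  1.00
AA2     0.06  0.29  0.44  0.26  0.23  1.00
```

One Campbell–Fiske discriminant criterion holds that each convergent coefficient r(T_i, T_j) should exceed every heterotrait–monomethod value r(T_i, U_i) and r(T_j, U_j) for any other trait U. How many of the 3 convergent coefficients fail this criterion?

Each convergent coefficient versus the relevant comparison correlations:
AM (methods 1·2): 0.30 vs {0.19, 0.22, 0.19, 0.26} → pass.
IT (methods 1·2): 0.36 vs {0.19, 0.22, 0.55, 0.23} → fail.
AA (methods 1·2): 0.44 vs {0.19, 0.26, 0.55, 0.23} → fail.
2 of 3 fail.

2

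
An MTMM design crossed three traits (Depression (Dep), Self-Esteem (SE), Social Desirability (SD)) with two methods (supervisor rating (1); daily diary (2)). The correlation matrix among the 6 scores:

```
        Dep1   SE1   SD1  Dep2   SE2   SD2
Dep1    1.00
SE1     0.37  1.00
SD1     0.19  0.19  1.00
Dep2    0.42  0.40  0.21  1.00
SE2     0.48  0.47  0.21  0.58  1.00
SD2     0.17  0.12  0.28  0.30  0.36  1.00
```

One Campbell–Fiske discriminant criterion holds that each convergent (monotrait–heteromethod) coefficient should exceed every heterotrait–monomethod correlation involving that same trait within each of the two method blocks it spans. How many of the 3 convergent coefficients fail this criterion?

Each convergent coefficient versus the relevant comparison correlations:
Dep (methods 1·2): 0.42 vs {0.37, 0.58, 0.19, 0.30} → fail.
SE (methods 1·2): 0.47 vs {0.37, 0.58, 0.19, 0.36} → fail.
SD (methods 1·2): 0.28 vs {0.19, 0.30, 0.19, 0.36} → fail.
3 of 3 fail.

3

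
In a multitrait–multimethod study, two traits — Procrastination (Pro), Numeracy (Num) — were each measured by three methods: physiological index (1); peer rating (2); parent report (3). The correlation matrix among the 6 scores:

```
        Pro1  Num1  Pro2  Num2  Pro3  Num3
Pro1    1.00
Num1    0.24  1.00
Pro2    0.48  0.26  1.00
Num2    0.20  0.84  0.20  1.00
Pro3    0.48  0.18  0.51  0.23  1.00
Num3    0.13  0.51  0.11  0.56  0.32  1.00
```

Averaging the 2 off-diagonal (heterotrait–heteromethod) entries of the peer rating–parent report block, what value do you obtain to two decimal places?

0.17

HTHM values (method 2 × method 3): 0.11, 0.23; mean = 0.34/2 = 0.17.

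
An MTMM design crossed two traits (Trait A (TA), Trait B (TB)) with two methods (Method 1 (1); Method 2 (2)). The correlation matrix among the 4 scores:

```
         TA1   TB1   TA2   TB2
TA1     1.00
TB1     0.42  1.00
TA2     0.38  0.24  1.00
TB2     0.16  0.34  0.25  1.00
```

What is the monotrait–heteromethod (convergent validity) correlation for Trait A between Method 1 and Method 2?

Same trait (TA), different methods: r(TA1, TA2) = 0.38.

0.38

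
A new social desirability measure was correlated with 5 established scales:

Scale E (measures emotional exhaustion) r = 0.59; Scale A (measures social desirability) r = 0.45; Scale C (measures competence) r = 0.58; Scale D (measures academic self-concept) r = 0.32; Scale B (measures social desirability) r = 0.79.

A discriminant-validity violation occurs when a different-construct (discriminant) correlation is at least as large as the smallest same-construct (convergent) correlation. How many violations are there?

2

Convergent (same construct = social desirability): Scale A, Scale B.
Smallest convergent = 0.45. Discriminant values: 0.59, 0.58, 0.32; count ≥ 0.45 → 2.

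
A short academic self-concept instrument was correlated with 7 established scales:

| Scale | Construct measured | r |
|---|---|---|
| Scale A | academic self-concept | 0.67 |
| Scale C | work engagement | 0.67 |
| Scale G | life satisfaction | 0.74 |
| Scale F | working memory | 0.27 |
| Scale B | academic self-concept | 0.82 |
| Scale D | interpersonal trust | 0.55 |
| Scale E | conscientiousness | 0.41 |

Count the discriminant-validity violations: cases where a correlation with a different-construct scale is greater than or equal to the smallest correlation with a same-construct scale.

Convergent (same construct = academic self-concept): Scale A, Scale B.
Smallest convergent = 0.67. Discriminant values: 0.67, 0.74, 0.27, 0.55, 0.41; count ≥ 0.67 → 2.

2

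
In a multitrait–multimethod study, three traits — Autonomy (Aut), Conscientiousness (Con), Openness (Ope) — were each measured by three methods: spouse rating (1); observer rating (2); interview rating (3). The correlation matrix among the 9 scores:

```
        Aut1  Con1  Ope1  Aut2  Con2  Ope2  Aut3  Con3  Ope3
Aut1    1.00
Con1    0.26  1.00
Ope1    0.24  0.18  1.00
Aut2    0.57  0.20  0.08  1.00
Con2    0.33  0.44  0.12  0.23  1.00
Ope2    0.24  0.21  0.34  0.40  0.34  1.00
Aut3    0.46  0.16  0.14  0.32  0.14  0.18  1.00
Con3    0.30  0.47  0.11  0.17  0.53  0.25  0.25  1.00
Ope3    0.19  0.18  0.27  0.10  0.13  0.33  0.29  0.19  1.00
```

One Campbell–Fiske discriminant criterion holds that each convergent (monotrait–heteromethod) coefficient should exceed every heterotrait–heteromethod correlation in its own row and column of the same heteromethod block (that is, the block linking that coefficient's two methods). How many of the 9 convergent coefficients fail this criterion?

Each convergent coefficient versus the relevant comparison correlations:
Aut (methods 1·2): 0.57 vs {0.33, 0.20, 0.24, 0.08} → pass.
Aut (methods 1·3): 0.46 vs {0.30, 0.16, 0.19, 0.14} → pass.
Aut (methods 2·3): 0.32 vs {0.17, 0.14, 0.10, 0.18} → pass.
Con (methods 1·2): 0.44 vs {0.20, 0.33, 0.21, 0.12} → pass.
Con (methods 1·3): 0.47 vs {0.16, 0.30, 0.18, 0.11} → pass.
Con (methods 2·3): 0.53 vs {0.14, 0.17, 0.13, 0.25} → pass.
Ope (methods 1·2): 0.34 vs {0.08, 0.24, 0.12, 0.21} → pass.
Ope (methods 1·3): 0.27 vs {0.14, 0.19, 0.11, 0.18} → pass.
Ope (methods 2·3): 0.33 vs {0.18, 0.10, 0.25, 0.13} → pass.
0 of 9 fail.

0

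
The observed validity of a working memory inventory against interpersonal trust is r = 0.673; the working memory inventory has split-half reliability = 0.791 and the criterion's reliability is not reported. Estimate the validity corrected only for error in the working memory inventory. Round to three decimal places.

0.757

Single correction: r_c = r_obs / √r_xx = 0.673 / √0.791 = 0.673 / 0.8894 ≈ 0.757.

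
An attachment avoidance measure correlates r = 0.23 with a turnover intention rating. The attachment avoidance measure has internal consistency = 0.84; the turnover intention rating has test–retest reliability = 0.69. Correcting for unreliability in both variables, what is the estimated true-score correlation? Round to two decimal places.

r_true = r_obs / √(r_xx · r_yy) = 0.23 / √(0.84 × 0.69) = 0.23 / √0.5796 = 0.23 / 0.7613 ≈ 0.30.

0.30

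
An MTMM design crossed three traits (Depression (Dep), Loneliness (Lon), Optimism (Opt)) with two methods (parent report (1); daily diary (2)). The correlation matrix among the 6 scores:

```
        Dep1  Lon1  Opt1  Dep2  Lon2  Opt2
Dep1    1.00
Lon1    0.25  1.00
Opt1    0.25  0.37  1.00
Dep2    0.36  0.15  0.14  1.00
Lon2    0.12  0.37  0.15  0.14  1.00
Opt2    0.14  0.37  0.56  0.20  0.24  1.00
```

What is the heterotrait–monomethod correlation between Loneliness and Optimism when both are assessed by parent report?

0.37

Different traits, same method: r(Lon1, Opt1) = 0.37.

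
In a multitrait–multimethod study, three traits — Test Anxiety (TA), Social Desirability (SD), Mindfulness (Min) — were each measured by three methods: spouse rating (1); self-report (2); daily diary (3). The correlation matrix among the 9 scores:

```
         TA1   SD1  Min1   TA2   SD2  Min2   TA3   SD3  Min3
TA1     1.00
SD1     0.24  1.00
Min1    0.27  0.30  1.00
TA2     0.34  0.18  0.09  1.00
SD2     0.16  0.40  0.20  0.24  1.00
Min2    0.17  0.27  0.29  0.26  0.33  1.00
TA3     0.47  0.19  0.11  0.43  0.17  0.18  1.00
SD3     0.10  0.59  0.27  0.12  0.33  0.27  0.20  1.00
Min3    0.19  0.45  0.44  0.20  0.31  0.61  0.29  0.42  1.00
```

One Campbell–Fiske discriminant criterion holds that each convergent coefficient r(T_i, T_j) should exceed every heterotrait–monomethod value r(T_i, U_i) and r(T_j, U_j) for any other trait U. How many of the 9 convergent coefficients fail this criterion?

Checking each validity diagonal entry against its comparison values:
TA (methods 1·2): 0.34 vs {0.24, 0.24, 0.27, 0.26} → pass.
TA (methods 1·3): 0.47 vs {0.24, 0.20, 0.27, 0.29} → pass.
TA (methods 2·3): 0.43 vs {0.24, 0.20, 0.26, 0.29} → pass.
SD (methods 1·2): 0.40 vs {0.24, 0.24, 0.30, 0.33} → pass.
SD (methods 1·3): 0.59 vs {0.24, 0.20, 0.30, 0.42} → pass.
SD (methods 2·3): 0.33 vs {0.24, 0.20, 0.33, 0.42} → fail.
Min (methods 1·2): 0.29 vs {0.27, 0.26, 0.30, 0.33} → fail.
Min (methods 1·3): 0.44 vs {0.27, 0.29, 0.30, 0.42} → pass.
Min (methods 2·3): 0.61 vs {0.26, 0.29, 0.33, 0.42} → pass.
2 of 9 fail.

2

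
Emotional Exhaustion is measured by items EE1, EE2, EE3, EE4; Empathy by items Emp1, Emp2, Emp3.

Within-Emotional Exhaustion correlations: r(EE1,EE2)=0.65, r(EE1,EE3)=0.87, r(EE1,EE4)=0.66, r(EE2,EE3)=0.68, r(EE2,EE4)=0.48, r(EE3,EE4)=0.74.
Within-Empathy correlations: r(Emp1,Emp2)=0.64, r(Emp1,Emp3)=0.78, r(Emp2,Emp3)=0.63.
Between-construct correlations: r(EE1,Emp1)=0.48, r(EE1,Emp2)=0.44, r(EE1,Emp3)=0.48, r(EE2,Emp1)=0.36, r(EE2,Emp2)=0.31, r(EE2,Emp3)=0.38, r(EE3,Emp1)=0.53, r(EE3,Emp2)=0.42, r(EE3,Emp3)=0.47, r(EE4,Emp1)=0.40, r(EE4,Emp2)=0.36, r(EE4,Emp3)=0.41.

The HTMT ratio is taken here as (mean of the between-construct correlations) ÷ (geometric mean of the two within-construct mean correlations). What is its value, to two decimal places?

0.62

Mean between = 5.04/12 = 0.4200.
Mean within-EE = 4.08/6 = 0.6800; mean within-Emp = 2.05/3 = 0.6833.
Geometric mean = √(0.6800 × 0.6833) = 0.6816.
HTMT = 0.4200 / 0.6816 = 0.62.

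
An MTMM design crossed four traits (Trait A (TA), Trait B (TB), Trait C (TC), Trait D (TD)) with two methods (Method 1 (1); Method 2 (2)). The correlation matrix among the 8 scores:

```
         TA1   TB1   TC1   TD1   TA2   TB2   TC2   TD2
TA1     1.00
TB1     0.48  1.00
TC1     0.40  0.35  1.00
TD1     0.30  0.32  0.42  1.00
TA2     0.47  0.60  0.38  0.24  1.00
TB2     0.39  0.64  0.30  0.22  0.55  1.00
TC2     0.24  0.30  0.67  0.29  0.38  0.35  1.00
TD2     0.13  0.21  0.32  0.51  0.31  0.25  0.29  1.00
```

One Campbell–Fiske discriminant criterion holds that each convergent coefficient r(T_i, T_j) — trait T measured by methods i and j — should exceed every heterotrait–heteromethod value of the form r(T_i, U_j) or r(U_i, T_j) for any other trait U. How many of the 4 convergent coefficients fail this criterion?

Convergent coefficients and their comparison sets:
TA (methods 1·2): 0.47 vs {0.39, 0.60, 0.24, 0.38, 0.13, 0.24} → fail.
TB (methods 1·2): 0.64 vs {0.60, 0.39, 0.30, 0.30, 0.21, 0.22} → pass.
TC (methods 1·2): 0.67 vs {0.38, 0.24, 0.30, 0.30, 0.32, 0.29} → pass.
TD (methods 1·2): 0.51 vs {0.24, 0.13, 0.22, 0.21, 0.29, 0.32} → pass.
1 of 4 fail.

1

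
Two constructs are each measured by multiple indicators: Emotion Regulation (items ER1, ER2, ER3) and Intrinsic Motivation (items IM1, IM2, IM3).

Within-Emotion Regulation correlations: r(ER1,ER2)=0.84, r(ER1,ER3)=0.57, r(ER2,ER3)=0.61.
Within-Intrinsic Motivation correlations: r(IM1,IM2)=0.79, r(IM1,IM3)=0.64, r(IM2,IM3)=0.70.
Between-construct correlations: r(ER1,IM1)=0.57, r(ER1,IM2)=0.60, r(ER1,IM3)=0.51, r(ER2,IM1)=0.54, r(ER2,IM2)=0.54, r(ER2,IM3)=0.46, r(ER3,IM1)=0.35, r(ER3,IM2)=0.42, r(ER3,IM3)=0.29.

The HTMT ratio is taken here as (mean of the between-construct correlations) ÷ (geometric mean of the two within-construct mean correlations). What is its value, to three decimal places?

Between-construct mean = 4.28/9 = 0.4756.
Mean within-ER = 2.02/3 = 0.6733; mean within-IM = 2.13/3 = 0.7100.
Geometric mean = √(0.6733 × 0.7100) = 0.6914.
HTMT = 0.4756 / 0.6914 = 0.688.

0.688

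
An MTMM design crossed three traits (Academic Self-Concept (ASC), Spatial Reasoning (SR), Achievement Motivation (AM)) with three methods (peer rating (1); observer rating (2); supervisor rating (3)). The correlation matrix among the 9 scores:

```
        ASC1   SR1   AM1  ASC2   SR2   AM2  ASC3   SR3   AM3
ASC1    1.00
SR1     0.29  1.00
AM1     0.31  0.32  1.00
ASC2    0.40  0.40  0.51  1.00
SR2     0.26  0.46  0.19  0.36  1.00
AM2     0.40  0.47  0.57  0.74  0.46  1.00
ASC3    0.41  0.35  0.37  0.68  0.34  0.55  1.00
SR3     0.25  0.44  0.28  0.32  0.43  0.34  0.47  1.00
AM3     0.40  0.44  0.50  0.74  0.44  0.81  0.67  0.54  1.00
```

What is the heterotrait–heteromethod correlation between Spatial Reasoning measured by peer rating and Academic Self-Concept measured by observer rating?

0.40

Different traits and methods: r(SR1, ASC2) = 0.40.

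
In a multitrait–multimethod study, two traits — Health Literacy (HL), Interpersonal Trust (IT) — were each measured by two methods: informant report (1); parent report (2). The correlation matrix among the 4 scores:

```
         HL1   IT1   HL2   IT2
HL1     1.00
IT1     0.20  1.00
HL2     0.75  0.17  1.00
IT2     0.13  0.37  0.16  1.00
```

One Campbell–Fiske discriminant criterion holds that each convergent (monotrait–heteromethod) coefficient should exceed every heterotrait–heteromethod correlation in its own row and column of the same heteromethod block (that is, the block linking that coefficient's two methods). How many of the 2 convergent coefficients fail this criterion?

Convergent coefficients and their comparison sets:
HL (methods 1·2): 0.75 vs {0.13, 0.17} → pass.
IT (methods 1·2): 0.37 vs {0.17, 0.13} → pass.
0 of 2 fail.

0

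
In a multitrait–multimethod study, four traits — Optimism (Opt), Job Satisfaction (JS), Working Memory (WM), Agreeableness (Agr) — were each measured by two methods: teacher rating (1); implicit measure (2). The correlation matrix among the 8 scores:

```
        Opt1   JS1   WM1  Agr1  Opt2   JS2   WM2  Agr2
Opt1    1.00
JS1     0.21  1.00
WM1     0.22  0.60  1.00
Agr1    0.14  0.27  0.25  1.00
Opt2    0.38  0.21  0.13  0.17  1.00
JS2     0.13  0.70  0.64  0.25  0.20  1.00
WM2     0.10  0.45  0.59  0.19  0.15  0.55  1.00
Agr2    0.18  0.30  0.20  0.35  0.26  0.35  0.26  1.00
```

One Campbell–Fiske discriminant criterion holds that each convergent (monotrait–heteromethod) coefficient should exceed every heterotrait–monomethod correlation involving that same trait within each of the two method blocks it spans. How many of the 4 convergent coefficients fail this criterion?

Convergent coefficients and their comparison sets:
Opt (methods 1·2): 0.38 vs {0.21, 0.20, 0.22, 0.15, 0.14, 0.26} → pass.
JS (methods 1·2): 0.70 vs {0.21, 0.20, 0.60, 0.55, 0.27, 0.35} → pass.
WM (methods 1·2): 0.59 vs {0.22, 0.15, 0.60, 0.55, 0.25, 0.26} → fail.
Agr (methods 1·2): 0.35 vs {0.14, 0.26, 0.27, 0.35, 0.25, 0.26} → fail.
2 of 4 fail.

2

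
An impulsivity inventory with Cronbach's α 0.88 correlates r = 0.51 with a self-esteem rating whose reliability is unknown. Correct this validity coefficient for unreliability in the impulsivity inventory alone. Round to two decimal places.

Single correction: r_c = r_obs / √r_xx = 0.51 / √0.88 = 0.51 / 0.9381 ≈ 0.54.

0.54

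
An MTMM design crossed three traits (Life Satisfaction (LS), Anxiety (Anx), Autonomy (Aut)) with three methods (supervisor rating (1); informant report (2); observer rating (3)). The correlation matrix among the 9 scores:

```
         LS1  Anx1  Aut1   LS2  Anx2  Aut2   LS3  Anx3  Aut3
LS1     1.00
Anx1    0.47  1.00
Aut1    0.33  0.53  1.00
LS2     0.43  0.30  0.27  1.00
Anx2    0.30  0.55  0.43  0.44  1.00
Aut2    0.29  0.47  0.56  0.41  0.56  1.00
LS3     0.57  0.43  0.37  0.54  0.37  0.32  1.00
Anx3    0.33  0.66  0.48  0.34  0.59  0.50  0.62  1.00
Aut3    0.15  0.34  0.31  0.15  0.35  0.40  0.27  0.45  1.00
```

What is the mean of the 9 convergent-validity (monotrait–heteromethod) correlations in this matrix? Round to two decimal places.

Convergent values: 0.43, 0.57, 0.54, 0.55, 0.66, 0.59, 0.56, 0.31, 0.40; mean = 4.61/9 = 0.51.

0.51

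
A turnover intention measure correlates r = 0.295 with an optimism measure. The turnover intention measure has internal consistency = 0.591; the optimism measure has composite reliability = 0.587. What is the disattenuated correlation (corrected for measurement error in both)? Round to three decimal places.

r_true = r_obs / √(r_xx · r_yy) = 0.295 / √(0.591 × 0.587) = 0.295 / √0.346917 = 0.295 / 0.5890 ≈ 0.501.

0.501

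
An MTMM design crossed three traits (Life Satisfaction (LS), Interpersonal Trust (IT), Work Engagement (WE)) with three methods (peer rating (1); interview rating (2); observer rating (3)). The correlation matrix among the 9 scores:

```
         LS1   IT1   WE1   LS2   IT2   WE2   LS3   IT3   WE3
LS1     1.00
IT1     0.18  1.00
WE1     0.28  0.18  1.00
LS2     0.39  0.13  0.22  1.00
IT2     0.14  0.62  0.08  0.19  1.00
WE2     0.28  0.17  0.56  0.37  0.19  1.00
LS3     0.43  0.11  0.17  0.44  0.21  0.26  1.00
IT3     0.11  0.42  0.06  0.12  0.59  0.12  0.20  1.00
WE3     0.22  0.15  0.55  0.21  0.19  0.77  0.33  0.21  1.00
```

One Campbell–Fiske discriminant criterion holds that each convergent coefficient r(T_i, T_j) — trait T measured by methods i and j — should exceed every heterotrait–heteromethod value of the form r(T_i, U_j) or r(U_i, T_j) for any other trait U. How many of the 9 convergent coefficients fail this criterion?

Convergent coefficients and their comparison sets:
LS (methods 1·2): 0.39 vs {0.14, 0.13, 0.28, 0.22} → pass.
LS (methods 1·3): 0.43 vs {0.11, 0.11, 0.22, 0.17} → pass.
LS (methods 2·3): 0.44 vs {0.12, 0.21, 0.21, 0.26} → pass.
IT (methods 1·2): 0.62 vs {0.13, 0.14, 0.17, 0.08} → pass.
IT (methods 1·3): 0.42 vs {0.11, 0.11, 0.15, 0.06} → pass.
IT (methods 2·3): 0.59 vs {0.21, 0.12, 0.19, 0.12} → pass.
WE (methods 1·2): 0.56 vs {0.22, 0.28, 0.08, 0.17} → pass.
WE (methods 1·3): 0.55 vs {0.17, 0.22, 0.06, 0.15} → pass.
WE (methods 2·3): 0.77 vs {0.26, 0.21, 0.12, 0.19} → pass.
0 of 9 fail.

0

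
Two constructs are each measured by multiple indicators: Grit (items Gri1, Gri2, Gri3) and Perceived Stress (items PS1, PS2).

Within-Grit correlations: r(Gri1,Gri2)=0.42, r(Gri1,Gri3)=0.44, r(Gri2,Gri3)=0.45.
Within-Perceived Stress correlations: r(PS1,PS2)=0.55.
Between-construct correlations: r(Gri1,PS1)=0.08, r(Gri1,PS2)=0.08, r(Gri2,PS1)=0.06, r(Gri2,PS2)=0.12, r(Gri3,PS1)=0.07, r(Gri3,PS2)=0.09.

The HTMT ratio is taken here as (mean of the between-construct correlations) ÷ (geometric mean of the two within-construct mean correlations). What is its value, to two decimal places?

0.17

Mean heterotrait r = 0.50/6 = 0.0833.
Mean within-Gri = 1.31/3 = 0.4367; mean within-PS = 0.55/1 = 0.5500.
Geometric mean = √(0.4367 × 0.5500) = 0.4901.
HTMT = 0.0833 / 0.4901 = 0.17.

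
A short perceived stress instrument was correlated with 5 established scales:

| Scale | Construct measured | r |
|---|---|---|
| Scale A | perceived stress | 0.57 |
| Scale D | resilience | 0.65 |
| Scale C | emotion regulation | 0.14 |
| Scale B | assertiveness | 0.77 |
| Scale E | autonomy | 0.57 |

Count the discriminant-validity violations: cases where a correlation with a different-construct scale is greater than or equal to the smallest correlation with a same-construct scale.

Convergent (same construct = perceived stress): Scale A.
Smallest convergent = 0.57. Discriminant values: 0.65, 0.14, 0.77, 0.57; count ≥ 0.57 → 3.

3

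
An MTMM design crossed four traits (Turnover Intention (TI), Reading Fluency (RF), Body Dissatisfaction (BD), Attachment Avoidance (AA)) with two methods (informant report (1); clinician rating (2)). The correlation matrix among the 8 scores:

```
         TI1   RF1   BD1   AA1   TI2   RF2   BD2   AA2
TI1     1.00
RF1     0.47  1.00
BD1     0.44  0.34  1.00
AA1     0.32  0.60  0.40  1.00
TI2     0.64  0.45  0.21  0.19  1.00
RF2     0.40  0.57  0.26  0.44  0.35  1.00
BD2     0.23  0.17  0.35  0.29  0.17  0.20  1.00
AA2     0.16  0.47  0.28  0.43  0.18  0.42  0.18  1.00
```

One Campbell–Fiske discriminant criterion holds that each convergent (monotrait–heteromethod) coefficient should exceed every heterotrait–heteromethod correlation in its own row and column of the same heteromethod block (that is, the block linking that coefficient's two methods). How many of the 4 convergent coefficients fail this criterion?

Convergent coefficients and their comparison sets:
TI (methods 1·2): 0.64 vs {0.40, 0.45, 0.23, 0.21, 0.16, 0.19} → pass.
RF (methods 1·2): 0.57 vs {0.45, 0.40, 0.17, 0.26, 0.47, 0.44} → pass.
BD (methods 1·2): 0.35 vs {0.21, 0.23, 0.26, 0.17, 0.28, 0.29} → pass.
AA (methods 1·2): 0.43 vs {0.19, 0.16, 0.44, 0.47, 0.29, 0.28} → fail.
1 of 4 fail.

1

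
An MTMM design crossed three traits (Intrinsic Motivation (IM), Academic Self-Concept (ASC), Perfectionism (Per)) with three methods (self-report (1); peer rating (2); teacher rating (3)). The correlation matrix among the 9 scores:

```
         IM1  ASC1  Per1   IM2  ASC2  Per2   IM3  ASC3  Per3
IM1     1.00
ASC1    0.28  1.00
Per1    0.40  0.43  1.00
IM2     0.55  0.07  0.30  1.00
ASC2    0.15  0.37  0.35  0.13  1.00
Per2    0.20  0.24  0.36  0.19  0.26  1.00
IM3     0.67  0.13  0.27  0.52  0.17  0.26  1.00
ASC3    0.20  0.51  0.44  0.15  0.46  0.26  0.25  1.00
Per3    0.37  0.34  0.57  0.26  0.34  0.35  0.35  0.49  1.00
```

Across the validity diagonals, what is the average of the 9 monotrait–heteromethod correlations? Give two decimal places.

0.48

Convergent values: 0.55, 0.67, 0.52, 0.37, 0.51, 0.46, 0.36, 0.57, 0.35; mean = 4.36/9 = 0.48.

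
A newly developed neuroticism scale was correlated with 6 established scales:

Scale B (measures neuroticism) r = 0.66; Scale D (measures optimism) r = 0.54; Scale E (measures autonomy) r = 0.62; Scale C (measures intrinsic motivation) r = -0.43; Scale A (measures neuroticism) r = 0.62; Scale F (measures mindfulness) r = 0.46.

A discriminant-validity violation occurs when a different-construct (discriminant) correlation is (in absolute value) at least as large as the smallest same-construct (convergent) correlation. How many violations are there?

Convergent (same construct = neuroticism): Scale B, Scale A.
Smallest convergent = 0.62. Discriminant |r|: 0.54, 0.62, 0.43, 0.46; count ≥ 0.62 → 1.

1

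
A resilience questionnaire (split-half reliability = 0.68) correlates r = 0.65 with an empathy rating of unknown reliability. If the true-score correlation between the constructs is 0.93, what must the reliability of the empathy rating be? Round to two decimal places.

r_true = r_obs / √(r_xx · r_yy) ⇒ 0.93 = 0.65 / √(0.68 · r_yy).
√(0.68 · r_yy) = 0.65 / 0.93 = 0.6989; 0.68 · r_yy = 0.4885; r_yy = 0.4885 / 0.68 ≈ 0.72.

0.72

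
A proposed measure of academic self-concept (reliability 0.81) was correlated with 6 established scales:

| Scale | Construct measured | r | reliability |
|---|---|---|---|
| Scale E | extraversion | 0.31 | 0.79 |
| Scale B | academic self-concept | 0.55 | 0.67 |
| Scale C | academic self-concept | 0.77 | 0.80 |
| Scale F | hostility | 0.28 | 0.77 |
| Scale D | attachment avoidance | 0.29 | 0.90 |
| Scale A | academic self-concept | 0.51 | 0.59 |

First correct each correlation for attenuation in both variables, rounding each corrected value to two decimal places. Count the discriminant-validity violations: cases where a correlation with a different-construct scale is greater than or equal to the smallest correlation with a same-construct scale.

0

Disattenuated r (r / √(r_scale · r_new)):
  Scale E (disc): 0.31 / √(0.79·0.81) = 0.39
  Scale B (conv): 0.55 / √(0.67·0.81) = 0.75
  Scale C (conv): 0.77 / √(0.80·0.81) = 0.96
  Scale F (disc): 0.28 / √(0.77·0.81) = 0.35
  Scale D (disc): 0.29 / √(0.90·0.81) = 0.34
  Scale A (conv): 0.51 / √(0.59·0.81) = 0.74
Smallest convergent = 0.74. Discriminant values: 0.39, 0.35, 0.34; count ≥ 0.74 → 0.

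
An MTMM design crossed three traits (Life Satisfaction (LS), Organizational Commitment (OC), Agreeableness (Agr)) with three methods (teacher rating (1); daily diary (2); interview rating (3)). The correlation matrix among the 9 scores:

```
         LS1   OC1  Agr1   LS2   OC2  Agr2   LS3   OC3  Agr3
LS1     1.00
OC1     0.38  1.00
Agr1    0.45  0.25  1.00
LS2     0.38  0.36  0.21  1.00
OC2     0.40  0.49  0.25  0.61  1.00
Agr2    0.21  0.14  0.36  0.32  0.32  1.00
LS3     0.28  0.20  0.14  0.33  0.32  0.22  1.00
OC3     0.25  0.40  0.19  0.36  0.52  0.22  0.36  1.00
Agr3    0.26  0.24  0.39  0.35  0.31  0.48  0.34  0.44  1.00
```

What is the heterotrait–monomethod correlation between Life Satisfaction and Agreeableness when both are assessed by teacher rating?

Different traits, same method: r(LS1, Agr1) = 0.45.

0.45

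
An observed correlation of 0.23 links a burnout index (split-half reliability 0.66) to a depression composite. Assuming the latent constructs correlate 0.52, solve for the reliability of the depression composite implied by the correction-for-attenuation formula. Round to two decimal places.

r_true = r_obs / √(r_xx · r_yy) ⇒ 0.52 = 0.23 / √(0.66 · r_yy).
√(0.66 · r_yy) = 0.23 / 0.52 = 0.4423; 0.66 · r_yy = 0.1956; r_yy = 0.1956 / 0.66 ≈ 0.30.

0.30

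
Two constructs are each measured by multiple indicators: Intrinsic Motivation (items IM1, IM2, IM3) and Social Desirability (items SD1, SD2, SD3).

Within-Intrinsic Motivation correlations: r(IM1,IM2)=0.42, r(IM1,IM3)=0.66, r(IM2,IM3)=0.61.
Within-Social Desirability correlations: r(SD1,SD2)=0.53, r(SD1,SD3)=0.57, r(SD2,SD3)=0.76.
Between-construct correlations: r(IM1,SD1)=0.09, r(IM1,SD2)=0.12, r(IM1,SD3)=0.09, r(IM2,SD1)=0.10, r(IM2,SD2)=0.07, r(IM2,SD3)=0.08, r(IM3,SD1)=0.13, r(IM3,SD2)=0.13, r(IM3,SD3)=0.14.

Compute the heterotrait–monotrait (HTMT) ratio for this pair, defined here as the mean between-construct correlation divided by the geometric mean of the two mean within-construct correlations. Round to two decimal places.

Between-construct mean = 0.95/9 = 0.1056.
Mean within-IM = 1.69/3 = 0.5633; mean within-SD = 1.86/3 = 0.6200.
Geometric mean = √(0.5633 × 0.6200) = 0.5910.
HTMT = 0.1056 / 0.5910 = 0.18.

0.18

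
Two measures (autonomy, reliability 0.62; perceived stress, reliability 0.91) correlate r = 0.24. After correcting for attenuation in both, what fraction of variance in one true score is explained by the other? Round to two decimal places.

Disattenuated r = 0.24 / √(0.62 × 0.91) = 0.24 / 0.7511 = 0.3195.
Shared true-score variance = 0.3195² = 0.1021 ≈ 0.10.

0.10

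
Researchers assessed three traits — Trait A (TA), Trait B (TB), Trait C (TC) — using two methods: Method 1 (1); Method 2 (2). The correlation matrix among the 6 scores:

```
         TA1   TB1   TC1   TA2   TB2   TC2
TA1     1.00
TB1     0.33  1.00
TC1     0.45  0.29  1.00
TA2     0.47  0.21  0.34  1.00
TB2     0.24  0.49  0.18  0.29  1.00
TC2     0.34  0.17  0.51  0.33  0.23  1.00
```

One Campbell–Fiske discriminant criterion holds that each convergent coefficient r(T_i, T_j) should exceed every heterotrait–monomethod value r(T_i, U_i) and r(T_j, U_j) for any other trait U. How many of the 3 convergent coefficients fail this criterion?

Convergent coefficients and their comparison sets:
TA (methods 1·2): 0.47 vs {0.33, 0.29, 0.45, 0.33} → pass.
TB (methods 1·2): 0.49 vs {0.33, 0.29, 0.29, 0.23} → pass.
TC (methods 1·2): 0.51 vs {0.45, 0.33, 0.29, 0.23} → pass.
0 of 3 fail.

0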